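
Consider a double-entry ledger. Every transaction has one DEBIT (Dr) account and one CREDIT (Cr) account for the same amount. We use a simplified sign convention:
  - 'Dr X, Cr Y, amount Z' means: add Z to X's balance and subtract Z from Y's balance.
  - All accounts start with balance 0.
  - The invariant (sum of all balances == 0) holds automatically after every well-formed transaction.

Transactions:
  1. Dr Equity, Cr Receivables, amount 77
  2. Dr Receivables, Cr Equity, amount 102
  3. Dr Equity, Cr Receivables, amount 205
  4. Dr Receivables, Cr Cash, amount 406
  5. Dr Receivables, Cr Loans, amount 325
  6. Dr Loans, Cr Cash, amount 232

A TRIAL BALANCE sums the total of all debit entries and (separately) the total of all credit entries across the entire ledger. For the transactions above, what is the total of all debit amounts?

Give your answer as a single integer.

Answer: 1347

Derivation:
Txn 1: debit+=77
Txn 2: debit+=102
Txn 3: debit+=205
Txn 4: debit+=406
Txn 5: debit+=325
Txn 6: debit+=232
Total debits = 1347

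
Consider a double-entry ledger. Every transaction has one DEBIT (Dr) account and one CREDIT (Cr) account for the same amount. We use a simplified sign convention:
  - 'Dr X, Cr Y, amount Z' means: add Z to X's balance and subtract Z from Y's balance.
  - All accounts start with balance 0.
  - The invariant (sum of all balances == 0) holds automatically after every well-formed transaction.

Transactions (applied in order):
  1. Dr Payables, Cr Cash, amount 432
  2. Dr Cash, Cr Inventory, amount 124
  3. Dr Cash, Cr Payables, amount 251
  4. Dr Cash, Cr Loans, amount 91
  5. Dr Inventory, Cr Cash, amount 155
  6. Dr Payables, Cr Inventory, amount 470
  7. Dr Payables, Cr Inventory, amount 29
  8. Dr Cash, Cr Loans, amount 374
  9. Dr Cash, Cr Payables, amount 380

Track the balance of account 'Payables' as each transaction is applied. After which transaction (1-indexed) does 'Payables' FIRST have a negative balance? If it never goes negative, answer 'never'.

Answer: never

Derivation:
After txn 1: Payables=432
After txn 2: Payables=432
After txn 3: Payables=181
After txn 4: Payables=181
After txn 5: Payables=181
After txn 6: Payables=651
After txn 7: Payables=680
After txn 8: Payables=680
After txn 9: Payables=300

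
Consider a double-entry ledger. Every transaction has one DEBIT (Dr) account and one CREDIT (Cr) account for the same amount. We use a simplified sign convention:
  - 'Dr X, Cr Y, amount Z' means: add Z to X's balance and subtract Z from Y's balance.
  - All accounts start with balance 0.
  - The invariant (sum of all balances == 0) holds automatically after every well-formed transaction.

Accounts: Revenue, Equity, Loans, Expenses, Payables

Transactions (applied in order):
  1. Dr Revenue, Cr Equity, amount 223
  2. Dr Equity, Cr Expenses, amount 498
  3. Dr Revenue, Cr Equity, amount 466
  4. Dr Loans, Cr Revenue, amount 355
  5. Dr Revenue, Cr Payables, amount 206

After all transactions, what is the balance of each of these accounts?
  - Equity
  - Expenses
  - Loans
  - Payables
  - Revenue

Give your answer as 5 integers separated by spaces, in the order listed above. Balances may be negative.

After txn 1 (Dr Revenue, Cr Equity, amount 223): Equity=-223 Revenue=223
After txn 2 (Dr Equity, Cr Expenses, amount 498): Equity=275 Expenses=-498 Revenue=223
After txn 3 (Dr Revenue, Cr Equity, amount 466): Equity=-191 Expenses=-498 Revenue=689
After txn 4 (Dr Loans, Cr Revenue, amount 355): Equity=-191 Expenses=-498 Loans=355 Revenue=334
After txn 5 (Dr Revenue, Cr Payables, amount 206): Equity=-191 Expenses=-498 Loans=355 Payables=-206 Revenue=540

Answer: -191 -498 355 -206 540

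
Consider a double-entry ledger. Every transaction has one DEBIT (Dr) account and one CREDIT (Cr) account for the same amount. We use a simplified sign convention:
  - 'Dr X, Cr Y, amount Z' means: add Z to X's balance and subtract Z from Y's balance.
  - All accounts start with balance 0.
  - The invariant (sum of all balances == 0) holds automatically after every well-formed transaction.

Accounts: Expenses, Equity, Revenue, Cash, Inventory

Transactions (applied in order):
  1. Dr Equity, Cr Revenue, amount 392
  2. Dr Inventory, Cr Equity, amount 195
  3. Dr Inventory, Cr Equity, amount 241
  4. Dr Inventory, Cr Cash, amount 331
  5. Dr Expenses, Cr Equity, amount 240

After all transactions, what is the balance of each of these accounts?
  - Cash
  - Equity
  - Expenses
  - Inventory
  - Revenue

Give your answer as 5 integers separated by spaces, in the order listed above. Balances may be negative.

Answer: -331 -284 240 767 -392

Derivation:
After txn 1 (Dr Equity, Cr Revenue, amount 392): Equity=392 Revenue=-392
After txn 2 (Dr Inventory, Cr Equity, amount 195): Equity=197 Inventory=195 Revenue=-392
After txn 3 (Dr Inventory, Cr Equity, amount 241): Equity=-44 Inventory=436 Revenue=-392
After txn 4 (Dr Inventory, Cr Cash, amount 331): Cash=-331 Equity=-44 Inventory=767 Revenue=-392
After txn 5 (Dr Expenses, Cr Equity, amount 240): Cash=-331 Equity=-284 Expenses=240 Inventory=767 Revenue=-392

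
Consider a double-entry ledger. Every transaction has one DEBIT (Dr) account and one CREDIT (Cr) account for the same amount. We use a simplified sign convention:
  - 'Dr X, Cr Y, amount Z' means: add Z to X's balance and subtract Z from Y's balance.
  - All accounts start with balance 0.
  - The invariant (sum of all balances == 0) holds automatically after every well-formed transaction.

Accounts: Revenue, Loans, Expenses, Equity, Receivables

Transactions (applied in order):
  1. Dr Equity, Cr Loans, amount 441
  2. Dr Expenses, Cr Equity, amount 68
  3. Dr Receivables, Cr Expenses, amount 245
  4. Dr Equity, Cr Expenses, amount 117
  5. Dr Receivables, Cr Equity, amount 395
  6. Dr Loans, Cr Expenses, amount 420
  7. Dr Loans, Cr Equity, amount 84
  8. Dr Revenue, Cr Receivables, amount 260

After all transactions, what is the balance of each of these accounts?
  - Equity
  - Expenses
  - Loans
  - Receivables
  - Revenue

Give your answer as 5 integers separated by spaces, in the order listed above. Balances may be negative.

After txn 1 (Dr Equity, Cr Loans, amount 441): Equity=441 Loans=-441
After txn 2 (Dr Expenses, Cr Equity, amount 68): Equity=373 Expenses=68 Loans=-441
After txn 3 (Dr Receivables, Cr Expenses, amount 245): Equity=373 Expenses=-177 Loans=-441 Receivables=245
After txn 4 (Dr Equity, Cr Expenses, amount 117): Equity=490 Expenses=-294 Loans=-441 Receivables=245
After txn 5 (Dr Receivables, Cr Equity, amount 395): Equity=95 Expenses=-294 Loans=-441 Receivables=640
After txn 6 (Dr Loans, Cr Expenses, amount 420): Equity=95 Expenses=-714 Loans=-21 Receivables=640
After txn 7 (Dr Loans, Cr Equity, amount 84): Equity=11 Expenses=-714 Loans=63 Receivables=640
After txn 8 (Dr Revenue, Cr Receivables, amount 260): Equity=11 Expenses=-714 Loans=63 Receivables=380 Revenue=260

Answer: 11 -714 63 380 260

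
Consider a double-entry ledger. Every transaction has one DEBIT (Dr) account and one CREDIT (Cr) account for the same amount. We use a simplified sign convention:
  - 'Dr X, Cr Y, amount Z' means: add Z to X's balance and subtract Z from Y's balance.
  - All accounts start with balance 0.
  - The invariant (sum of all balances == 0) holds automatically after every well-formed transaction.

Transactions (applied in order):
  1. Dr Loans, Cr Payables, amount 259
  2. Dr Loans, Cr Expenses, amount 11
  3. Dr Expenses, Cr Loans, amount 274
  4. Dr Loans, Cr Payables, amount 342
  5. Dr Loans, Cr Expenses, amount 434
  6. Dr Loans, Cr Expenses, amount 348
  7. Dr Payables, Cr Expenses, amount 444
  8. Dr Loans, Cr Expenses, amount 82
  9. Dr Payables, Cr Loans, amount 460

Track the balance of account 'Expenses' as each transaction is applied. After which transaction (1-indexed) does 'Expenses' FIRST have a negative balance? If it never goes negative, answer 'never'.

Answer: 2

Derivation:
After txn 1: Expenses=0
After txn 2: Expenses=-11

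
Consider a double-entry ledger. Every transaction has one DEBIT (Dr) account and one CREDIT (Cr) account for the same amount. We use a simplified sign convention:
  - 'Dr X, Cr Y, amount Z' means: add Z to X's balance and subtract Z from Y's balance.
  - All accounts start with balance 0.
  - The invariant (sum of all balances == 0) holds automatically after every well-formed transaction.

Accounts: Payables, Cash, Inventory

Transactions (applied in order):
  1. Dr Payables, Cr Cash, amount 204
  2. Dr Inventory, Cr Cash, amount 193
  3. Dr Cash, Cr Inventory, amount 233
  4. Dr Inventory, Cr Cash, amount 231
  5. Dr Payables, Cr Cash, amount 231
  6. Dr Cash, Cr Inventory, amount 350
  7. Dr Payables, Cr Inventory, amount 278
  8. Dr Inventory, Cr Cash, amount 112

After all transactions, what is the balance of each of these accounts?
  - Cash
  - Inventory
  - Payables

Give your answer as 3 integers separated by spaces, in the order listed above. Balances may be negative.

After txn 1 (Dr Payables, Cr Cash, amount 204): Cash=-204 Payables=204
After txn 2 (Dr Inventory, Cr Cash, amount 193): Cash=-397 Inventory=193 Payables=204
After txn 3 (Dr Cash, Cr Inventory, amount 233): Cash=-164 Inventory=-40 Payables=204
After txn 4 (Dr Inventory, Cr Cash, amount 231): Cash=-395 Inventory=191 Payables=204
After txn 5 (Dr Payables, Cr Cash, amount 231): Cash=-626 Inventory=191 Payables=435
After txn 6 (Dr Cash, Cr Inventory, amount 350): Cash=-276 Inventory=-159 Payables=435
After txn 7 (Dr Payables, Cr Inventory, amount 278): Cash=-276 Inventory=-437 Payables=713
After txn 8 (Dr Inventory, Cr Cash, amount 112): Cash=-388 Inventory=-325 Payables=713

Answer: -388 -325 713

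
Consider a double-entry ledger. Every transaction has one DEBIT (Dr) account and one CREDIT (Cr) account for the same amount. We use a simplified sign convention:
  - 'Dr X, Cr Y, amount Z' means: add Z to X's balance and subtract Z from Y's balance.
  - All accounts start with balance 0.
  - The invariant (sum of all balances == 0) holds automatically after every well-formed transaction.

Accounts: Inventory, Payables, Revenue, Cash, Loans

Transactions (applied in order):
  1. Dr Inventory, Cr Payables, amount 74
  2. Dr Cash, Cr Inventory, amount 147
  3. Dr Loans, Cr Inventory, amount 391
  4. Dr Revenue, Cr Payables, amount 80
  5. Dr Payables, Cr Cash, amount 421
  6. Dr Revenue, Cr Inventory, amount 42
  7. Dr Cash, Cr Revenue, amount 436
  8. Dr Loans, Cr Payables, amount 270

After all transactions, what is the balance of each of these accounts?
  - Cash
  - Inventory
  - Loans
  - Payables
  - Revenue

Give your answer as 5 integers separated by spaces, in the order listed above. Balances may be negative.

Answer: 162 -506 661 -3 -314

Derivation:
After txn 1 (Dr Inventory, Cr Payables, amount 74): Inventory=74 Payables=-74
After txn 2 (Dr Cash, Cr Inventory, amount 147): Cash=147 Inventory=-73 Payables=-74
After txn 3 (Dr Loans, Cr Inventory, amount 391): Cash=147 Inventory=-464 Loans=391 Payables=-74
After txn 4 (Dr Revenue, Cr Payables, amount 80): Cash=147 Inventory=-464 Loans=391 Payables=-154 Revenue=80
After txn 5 (Dr Payables, Cr Cash, amount 421): Cash=-274 Inventory=-464 Loans=391 Payables=267 Revenue=80
After txn 6 (Dr Revenue, Cr Inventory, amount 42): Cash=-274 Inventory=-506 Loans=391 Payables=267 Revenue=122
After txn 7 (Dr Cash, Cr Revenue, amount 436): Cash=162 Inventory=-506 Loans=391 Payables=267 Revenue=-314
After txn 8 (Dr Loans, Cr Payables, amount 270): Cash=162 Inventory=-506 Loans=661 Payables=-3 Revenue=-314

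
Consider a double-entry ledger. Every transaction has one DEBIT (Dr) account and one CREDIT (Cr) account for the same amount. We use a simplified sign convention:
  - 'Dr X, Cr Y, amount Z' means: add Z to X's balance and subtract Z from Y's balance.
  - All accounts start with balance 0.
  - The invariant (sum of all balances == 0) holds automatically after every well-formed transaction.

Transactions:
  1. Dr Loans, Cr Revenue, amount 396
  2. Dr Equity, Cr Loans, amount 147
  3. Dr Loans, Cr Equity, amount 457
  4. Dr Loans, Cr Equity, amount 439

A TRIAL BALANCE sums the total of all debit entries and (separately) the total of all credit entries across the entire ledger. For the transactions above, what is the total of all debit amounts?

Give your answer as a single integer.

Answer: 1439

Derivation:
Txn 1: debit+=396
Txn 2: debit+=147
Txn 3: debit+=457
Txn 4: debit+=439
Total debits = 1439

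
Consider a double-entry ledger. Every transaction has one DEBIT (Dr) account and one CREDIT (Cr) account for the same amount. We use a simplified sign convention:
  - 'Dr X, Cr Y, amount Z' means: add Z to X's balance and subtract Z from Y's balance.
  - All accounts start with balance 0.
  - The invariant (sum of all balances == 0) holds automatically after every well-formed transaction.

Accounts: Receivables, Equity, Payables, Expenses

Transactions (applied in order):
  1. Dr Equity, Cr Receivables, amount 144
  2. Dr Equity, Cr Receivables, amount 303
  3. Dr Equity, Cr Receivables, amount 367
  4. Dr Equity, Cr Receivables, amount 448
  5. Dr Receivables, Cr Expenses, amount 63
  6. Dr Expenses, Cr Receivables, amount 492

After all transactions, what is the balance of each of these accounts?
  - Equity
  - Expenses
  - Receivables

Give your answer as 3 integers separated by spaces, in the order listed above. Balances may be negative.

After txn 1 (Dr Equity, Cr Receivables, amount 144): Equity=144 Receivables=-144
After txn 2 (Dr Equity, Cr Receivables, amount 303): Equity=447 Receivables=-447
After txn 3 (Dr Equity, Cr Receivables, amount 367): Equity=814 Receivables=-814
After txn 4 (Dr Equity, Cr Receivables, amount 448): Equity=1262 Receivables=-1262
After txn 5 (Dr Receivables, Cr Expenses, amount 63): Equity=1262 Expenses=-63 Receivables=-1199
After txn 6 (Dr Expenses, Cr Receivables, amount 492): Equity=1262 Expenses=429 Receivables=-1691

Answer: 1262 429 -1691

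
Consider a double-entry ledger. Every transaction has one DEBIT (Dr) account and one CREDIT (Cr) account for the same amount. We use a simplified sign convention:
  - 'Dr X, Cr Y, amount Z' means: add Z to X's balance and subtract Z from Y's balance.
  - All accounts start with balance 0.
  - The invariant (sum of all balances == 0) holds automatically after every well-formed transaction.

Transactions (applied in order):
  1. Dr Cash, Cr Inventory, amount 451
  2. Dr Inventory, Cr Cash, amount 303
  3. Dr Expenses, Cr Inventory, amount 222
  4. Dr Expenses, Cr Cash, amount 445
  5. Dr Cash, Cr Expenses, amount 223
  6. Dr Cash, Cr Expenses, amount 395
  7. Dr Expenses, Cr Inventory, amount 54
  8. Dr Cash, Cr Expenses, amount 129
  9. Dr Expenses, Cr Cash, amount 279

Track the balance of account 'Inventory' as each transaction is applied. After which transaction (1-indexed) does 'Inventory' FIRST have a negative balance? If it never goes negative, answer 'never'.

Answer: 1

Derivation:
After txn 1: Inventory=-451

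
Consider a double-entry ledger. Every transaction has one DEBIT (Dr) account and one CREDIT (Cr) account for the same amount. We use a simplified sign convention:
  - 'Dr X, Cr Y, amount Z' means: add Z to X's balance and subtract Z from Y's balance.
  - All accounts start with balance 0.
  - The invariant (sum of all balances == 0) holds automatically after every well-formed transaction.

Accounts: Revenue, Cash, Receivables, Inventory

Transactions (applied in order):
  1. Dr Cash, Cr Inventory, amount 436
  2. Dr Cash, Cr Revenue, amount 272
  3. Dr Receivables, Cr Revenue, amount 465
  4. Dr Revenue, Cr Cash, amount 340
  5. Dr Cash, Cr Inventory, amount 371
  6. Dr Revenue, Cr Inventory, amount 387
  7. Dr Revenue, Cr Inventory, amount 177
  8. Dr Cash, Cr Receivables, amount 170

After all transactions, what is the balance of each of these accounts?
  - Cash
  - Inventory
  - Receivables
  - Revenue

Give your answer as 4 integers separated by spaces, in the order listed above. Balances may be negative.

Answer: 909 -1371 295 167

Derivation:
After txn 1 (Dr Cash, Cr Inventory, amount 436): Cash=436 Inventory=-436
After txn 2 (Dr Cash, Cr Revenue, amount 272): Cash=708 Inventory=-436 Revenue=-272
After txn 3 (Dr Receivables, Cr Revenue, amount 465): Cash=708 Inventory=-436 Receivables=465 Revenue=-737
After txn 4 (Dr Revenue, Cr Cash, amount 340): Cash=368 Inventory=-436 Receivables=465 Revenue=-397
After txn 5 (Dr Cash, Cr Inventory, amount 371): Cash=739 Inventory=-807 Receivables=465 Revenue=-397
After txn 6 (Dr Revenue, Cr Inventory, amount 387): Cash=739 Inventory=-1194 Receivables=465 Revenue=-10
After txn 7 (Dr Revenue, Cr Inventory, amount 177): Cash=739 Inventory=-1371 Receivables=465 Revenue=167
After txn 8 (Dr Cash, Cr Receivables, amount 170): Cash=909 Inventory=-1371 Receivables=295 Revenue=167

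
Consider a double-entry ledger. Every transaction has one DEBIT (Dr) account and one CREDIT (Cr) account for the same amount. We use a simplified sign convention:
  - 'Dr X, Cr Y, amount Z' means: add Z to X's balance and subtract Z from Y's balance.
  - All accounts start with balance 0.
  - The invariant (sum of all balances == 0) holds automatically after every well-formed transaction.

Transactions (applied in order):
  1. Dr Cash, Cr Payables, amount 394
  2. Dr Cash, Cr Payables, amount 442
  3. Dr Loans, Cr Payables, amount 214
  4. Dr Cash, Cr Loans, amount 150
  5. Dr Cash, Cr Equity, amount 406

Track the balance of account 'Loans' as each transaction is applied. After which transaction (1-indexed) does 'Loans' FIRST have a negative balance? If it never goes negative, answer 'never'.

Answer: never

Derivation:
After txn 1: Loans=0
After txn 2: Loans=0
After txn 3: Loans=214
After txn 4: Loans=64
After txn 5: Loans=64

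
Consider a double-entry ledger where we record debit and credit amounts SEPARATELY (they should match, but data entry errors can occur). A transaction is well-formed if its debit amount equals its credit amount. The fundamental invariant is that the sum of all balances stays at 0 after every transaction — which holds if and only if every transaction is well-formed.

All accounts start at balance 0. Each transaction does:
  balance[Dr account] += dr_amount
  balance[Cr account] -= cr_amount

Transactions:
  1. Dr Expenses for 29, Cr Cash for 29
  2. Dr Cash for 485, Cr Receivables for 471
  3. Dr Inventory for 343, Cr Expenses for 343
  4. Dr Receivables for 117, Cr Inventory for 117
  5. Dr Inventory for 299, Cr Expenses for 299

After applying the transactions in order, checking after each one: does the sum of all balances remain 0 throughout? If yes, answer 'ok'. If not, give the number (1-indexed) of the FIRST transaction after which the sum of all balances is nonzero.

After txn 1: dr=29 cr=29 sum_balances=0
After txn 2: dr=485 cr=471 sum_balances=14
After txn 3: dr=343 cr=343 sum_balances=14
After txn 4: dr=117 cr=117 sum_balances=14
After txn 5: dr=299 cr=299 sum_balances=14

Answer: 2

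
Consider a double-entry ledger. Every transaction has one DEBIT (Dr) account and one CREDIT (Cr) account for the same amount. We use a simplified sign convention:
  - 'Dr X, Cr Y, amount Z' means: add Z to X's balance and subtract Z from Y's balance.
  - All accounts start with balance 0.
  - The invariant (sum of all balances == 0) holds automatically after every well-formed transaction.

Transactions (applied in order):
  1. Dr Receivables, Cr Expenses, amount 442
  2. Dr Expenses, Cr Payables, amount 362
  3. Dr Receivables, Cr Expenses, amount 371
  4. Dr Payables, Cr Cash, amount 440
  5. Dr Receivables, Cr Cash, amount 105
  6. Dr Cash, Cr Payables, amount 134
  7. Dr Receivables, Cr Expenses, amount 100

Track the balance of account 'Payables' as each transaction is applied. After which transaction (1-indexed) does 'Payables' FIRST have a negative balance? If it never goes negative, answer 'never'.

After txn 1: Payables=0
After txn 2: Payables=-362

Answer: 2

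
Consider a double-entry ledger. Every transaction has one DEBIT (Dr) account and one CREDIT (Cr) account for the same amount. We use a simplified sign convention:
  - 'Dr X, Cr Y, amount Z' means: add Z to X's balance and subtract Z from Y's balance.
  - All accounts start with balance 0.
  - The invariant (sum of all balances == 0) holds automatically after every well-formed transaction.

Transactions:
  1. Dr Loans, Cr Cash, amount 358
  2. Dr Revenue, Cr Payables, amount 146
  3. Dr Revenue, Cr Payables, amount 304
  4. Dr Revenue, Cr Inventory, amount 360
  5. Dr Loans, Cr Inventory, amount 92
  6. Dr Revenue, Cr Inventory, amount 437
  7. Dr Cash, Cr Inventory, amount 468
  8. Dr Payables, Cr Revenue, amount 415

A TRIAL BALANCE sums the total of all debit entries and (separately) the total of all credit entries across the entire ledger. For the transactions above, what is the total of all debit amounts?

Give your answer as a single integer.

Answer: 2580

Derivation:
Txn 1: debit+=358
Txn 2: debit+=146
Txn 3: debit+=304
Txn 4: debit+=360
Txn 5: debit+=92
Txn 6: debit+=437
Txn 7: debit+=468
Txn 8: debit+=415
Total debits = 2580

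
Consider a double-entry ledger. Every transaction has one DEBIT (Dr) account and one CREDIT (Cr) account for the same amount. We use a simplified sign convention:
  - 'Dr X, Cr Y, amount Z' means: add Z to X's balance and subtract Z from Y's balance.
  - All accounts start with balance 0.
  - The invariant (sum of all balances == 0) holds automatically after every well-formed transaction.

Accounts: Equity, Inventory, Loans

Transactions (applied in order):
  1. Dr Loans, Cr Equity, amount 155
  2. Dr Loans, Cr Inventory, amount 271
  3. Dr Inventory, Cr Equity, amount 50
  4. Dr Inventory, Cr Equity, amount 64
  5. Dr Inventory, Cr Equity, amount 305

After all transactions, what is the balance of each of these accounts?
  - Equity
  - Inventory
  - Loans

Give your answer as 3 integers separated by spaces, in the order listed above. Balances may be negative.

Answer: -574 148 426

Derivation:
After txn 1 (Dr Loans, Cr Equity, amount 155): Equity=-155 Loans=155
After txn 2 (Dr Loans, Cr Inventory, amount 271): Equity=-155 Inventory=-271 Loans=426
After txn 3 (Dr Inventory, Cr Equity, amount 50): Equity=-205 Inventory=-221 Loans=426
After txn 4 (Dr Inventory, Cr Equity, amount 64): Equity=-269 Inventory=-157 Loans=426
After txn 5 (Dr Inventory, Cr Equity, amount 305): Equity=-574 Inventory=148 Loans=426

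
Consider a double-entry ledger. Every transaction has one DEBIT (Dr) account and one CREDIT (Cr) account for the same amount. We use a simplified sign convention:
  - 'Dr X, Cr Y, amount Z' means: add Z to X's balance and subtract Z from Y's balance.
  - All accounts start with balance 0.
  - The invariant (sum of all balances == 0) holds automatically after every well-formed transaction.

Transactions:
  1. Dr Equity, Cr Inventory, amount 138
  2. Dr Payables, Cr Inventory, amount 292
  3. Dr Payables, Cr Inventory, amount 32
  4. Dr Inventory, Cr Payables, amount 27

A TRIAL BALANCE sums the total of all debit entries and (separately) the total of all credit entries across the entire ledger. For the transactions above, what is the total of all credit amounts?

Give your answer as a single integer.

Answer: 489

Derivation:
Txn 1: credit+=138
Txn 2: credit+=292
Txn 3: credit+=32
Txn 4: credit+=27
Total credits = 489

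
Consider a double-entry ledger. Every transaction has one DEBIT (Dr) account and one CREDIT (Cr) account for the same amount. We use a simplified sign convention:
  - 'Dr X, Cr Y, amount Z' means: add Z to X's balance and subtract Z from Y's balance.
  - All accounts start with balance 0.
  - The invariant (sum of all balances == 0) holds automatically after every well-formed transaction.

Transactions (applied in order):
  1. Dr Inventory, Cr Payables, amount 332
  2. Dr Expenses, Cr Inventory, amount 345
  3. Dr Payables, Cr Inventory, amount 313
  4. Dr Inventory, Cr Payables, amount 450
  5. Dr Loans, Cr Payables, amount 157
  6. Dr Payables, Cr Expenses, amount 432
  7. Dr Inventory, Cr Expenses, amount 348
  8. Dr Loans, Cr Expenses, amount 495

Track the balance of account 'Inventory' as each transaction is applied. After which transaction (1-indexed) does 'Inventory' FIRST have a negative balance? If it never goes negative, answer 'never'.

After txn 1: Inventory=332
After txn 2: Inventory=-13

Answer: 2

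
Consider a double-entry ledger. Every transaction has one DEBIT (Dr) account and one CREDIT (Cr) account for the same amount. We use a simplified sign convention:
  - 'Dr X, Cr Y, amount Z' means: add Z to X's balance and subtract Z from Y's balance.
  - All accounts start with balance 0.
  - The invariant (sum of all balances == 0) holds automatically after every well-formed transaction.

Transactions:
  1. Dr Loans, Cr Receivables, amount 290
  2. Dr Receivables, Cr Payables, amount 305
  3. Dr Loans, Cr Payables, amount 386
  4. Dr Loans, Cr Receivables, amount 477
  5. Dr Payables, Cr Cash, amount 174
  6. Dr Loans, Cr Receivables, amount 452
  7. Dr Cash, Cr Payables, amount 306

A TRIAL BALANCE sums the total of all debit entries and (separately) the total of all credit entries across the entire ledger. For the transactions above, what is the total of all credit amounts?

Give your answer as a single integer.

Txn 1: credit+=290
Txn 2: credit+=305
Txn 3: credit+=386
Txn 4: credit+=477
Txn 5: credit+=174
Txn 6: credit+=452
Txn 7: credit+=306
Total credits = 2390

Answer: 2390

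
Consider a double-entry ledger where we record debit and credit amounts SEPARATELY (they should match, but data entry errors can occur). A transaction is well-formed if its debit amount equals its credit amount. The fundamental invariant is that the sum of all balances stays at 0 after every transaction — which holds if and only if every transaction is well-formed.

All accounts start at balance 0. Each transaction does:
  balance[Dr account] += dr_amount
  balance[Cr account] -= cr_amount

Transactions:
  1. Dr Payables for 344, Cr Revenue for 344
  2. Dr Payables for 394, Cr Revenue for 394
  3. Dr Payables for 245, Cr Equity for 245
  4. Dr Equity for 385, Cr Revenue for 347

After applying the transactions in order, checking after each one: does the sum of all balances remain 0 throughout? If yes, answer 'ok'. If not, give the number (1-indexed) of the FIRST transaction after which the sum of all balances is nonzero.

Answer: 4

Derivation:
After txn 1: dr=344 cr=344 sum_balances=0
After txn 2: dr=394 cr=394 sum_balances=0
After txn 3: dr=245 cr=245 sum_balances=0
After txn 4: dr=385 cr=347 sum_balances=38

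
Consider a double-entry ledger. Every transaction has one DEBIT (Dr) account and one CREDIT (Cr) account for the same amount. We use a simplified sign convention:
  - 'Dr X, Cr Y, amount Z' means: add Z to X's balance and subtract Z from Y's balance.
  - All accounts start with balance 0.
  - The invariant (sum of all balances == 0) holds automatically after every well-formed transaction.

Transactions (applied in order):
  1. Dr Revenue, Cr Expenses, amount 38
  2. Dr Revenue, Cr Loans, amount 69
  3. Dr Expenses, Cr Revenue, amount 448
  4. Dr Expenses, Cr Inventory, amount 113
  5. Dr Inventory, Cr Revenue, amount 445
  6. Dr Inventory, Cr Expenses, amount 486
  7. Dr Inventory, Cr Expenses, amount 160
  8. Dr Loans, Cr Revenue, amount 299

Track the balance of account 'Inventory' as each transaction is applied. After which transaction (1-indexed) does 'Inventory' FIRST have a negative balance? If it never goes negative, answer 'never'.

Answer: 4

Derivation:
After txn 1: Inventory=0
After txn 2: Inventory=0
After txn 3: Inventory=0
After txn 4: Inventory=-113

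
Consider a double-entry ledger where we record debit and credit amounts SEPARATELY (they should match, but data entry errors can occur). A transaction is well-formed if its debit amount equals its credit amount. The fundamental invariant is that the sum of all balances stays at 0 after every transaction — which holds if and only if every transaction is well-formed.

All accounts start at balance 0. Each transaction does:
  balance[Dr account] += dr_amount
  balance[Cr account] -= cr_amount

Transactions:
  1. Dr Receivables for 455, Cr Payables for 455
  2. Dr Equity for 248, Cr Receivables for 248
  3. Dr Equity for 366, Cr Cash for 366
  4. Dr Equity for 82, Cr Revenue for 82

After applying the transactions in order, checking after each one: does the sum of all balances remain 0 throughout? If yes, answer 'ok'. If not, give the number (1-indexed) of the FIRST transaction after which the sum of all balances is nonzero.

Answer: ok

Derivation:
After txn 1: dr=455 cr=455 sum_balances=0
After txn 2: dr=248 cr=248 sum_balances=0
After txn 3: dr=366 cr=366 sum_balances=0
After txn 4: dr=82 cr=82 sum_balances=0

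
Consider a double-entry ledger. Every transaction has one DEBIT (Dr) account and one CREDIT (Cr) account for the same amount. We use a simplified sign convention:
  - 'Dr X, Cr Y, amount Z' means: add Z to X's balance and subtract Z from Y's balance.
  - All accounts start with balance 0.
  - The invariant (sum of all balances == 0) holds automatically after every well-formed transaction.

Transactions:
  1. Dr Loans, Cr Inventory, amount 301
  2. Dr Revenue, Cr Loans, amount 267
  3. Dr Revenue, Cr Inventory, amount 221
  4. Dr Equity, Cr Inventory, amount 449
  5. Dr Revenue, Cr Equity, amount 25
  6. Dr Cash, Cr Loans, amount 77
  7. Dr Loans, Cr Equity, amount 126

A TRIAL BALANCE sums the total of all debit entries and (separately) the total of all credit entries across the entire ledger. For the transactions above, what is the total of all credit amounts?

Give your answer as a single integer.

Txn 1: credit+=301
Txn 2: credit+=267
Txn 3: credit+=221
Txn 4: credit+=449
Txn 5: credit+=25
Txn 6: credit+=77
Txn 7: credit+=126
Total credits = 1466

Answer: 1466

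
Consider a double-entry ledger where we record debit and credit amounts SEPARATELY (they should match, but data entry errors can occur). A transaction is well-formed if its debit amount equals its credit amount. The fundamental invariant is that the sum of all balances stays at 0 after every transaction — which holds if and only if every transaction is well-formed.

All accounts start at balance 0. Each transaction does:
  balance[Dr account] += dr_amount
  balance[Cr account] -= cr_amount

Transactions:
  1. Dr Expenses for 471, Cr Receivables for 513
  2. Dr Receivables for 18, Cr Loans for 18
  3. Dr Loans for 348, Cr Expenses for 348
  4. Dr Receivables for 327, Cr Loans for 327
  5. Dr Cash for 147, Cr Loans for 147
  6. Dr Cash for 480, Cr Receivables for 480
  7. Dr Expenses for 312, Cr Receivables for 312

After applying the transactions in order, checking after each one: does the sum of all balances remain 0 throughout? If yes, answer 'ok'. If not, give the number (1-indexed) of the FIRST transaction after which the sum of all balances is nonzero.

Answer: 1

Derivation:
After txn 1: dr=471 cr=513 sum_balances=-42
After txn 2: dr=18 cr=18 sum_balances=-42
After txn 3: dr=348 cr=348 sum_balances=-42
After txn 4: dr=327 cr=327 sum_balances=-42
After txn 5: dr=147 cr=147 sum_balances=-42
After txn 6: dr=480 cr=480 sum_balances=-42
After txn 7: dr=312 cr=312 sum_balances=-42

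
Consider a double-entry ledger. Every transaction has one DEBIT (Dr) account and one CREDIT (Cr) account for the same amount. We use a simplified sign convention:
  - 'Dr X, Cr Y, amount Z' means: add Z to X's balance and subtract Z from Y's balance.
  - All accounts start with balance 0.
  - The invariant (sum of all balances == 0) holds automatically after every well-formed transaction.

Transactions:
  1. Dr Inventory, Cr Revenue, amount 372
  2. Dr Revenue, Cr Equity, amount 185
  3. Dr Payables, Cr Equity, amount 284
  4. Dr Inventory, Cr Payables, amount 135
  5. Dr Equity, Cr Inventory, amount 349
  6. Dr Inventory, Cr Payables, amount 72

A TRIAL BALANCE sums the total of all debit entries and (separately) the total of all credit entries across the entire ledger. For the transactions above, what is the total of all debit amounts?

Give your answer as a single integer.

Answer: 1397

Derivation:
Txn 1: debit+=372
Txn 2: debit+=185
Txn 3: debit+=284
Txn 4: debit+=135
Txn 5: debit+=349
Txn 6: debit+=72
Total debits = 1397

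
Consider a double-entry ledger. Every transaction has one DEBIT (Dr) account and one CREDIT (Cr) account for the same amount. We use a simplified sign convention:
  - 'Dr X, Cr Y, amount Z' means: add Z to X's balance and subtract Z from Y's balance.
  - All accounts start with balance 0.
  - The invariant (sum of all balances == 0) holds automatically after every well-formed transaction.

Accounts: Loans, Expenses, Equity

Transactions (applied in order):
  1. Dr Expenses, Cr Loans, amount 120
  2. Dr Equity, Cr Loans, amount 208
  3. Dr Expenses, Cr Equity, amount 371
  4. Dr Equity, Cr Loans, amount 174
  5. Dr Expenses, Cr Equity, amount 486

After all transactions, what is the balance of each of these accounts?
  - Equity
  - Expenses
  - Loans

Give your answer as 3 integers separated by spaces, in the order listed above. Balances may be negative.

Answer: -475 977 -502

Derivation:
After txn 1 (Dr Expenses, Cr Loans, amount 120): Expenses=120 Loans=-120
After txn 2 (Dr Equity, Cr Loans, amount 208): Equity=208 Expenses=120 Loans=-328
After txn 3 (Dr Expenses, Cr Equity, amount 371): Equity=-163 Expenses=491 Loans=-328
After txn 4 (Dr Equity, Cr Loans, amount 174): Equity=11 Expenses=491 Loans=-502
After txn 5 (Dr Expenses, Cr Equity, amount 486): Equity=-475 Expenses=977 Loans=-502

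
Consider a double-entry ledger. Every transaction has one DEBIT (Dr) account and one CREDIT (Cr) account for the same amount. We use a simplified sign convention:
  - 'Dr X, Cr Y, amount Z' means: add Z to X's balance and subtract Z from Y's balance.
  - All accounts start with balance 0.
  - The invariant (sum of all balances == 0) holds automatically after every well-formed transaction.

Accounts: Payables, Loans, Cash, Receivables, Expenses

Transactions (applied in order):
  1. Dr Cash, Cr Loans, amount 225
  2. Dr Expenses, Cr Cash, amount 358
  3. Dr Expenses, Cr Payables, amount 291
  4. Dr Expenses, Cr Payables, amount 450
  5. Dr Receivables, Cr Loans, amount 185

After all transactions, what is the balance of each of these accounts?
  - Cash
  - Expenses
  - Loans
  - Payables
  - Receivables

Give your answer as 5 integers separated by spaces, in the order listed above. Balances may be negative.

After txn 1 (Dr Cash, Cr Loans, amount 225): Cash=225 Loans=-225
After txn 2 (Dr Expenses, Cr Cash, amount 358): Cash=-133 Expenses=358 Loans=-225
After txn 3 (Dr Expenses, Cr Payables, amount 291): Cash=-133 Expenses=649 Loans=-225 Payables=-291
After txn 4 (Dr Expenses, Cr Payables, amount 450): Cash=-133 Expenses=1099 Loans=-225 Payables=-741
After txn 5 (Dr Receivables, Cr Loans, amount 185): Cash=-133 Expenses=1099 Loans=-410 Payables=-741 Receivables=185

Answer: -133 1099 -410 -741 185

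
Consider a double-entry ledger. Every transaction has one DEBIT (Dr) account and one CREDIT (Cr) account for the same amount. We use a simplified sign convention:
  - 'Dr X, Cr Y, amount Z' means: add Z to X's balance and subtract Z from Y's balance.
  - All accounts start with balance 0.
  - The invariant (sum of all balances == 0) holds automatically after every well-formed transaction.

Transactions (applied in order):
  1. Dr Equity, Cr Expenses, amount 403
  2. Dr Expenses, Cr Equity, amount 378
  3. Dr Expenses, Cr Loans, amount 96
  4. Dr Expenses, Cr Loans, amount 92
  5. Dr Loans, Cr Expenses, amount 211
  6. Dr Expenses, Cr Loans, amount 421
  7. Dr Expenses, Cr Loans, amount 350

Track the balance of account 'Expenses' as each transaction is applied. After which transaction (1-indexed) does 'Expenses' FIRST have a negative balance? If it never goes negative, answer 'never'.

Answer: 1

Derivation:
After txn 1: Expenses=-403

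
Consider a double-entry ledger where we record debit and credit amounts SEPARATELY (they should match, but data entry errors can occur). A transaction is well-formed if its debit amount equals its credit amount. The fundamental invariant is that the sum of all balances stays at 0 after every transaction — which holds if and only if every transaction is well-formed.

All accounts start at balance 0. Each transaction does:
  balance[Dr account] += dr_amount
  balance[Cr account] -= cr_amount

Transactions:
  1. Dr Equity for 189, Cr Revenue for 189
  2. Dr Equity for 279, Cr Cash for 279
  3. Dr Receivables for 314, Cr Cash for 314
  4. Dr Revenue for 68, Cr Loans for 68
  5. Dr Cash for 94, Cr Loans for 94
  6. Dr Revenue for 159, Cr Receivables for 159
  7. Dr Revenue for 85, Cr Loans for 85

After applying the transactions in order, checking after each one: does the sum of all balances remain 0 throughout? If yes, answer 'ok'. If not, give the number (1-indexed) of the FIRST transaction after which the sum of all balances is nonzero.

Answer: ok

Derivation:
After txn 1: dr=189 cr=189 sum_balances=0
After txn 2: dr=279 cr=279 sum_balances=0
After txn 3: dr=314 cr=314 sum_balances=0
After txn 4: dr=68 cr=68 sum_balances=0
After txn 5: dr=94 cr=94 sum_balances=0
After txn 6: dr=159 cr=159 sum_balances=0
After txn 7: dr=85 cr=85 sum_balances=0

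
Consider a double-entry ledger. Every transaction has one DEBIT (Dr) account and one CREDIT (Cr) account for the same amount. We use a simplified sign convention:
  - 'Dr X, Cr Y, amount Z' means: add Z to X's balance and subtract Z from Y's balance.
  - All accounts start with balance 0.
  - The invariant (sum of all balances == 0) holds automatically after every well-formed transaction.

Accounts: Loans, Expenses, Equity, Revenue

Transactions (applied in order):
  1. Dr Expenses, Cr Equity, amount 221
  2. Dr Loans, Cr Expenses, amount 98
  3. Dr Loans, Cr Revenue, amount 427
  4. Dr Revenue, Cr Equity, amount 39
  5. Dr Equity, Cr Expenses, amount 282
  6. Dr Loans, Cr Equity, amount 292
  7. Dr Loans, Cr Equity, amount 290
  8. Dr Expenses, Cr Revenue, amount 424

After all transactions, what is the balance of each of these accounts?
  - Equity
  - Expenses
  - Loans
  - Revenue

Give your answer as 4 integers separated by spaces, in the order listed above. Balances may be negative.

After txn 1 (Dr Expenses, Cr Equity, amount 221): Equity=-221 Expenses=221
After txn 2 (Dr Loans, Cr Expenses, amount 98): Equity=-221 Expenses=123 Loans=98
After txn 3 (Dr Loans, Cr Revenue, amount 427): Equity=-221 Expenses=123 Loans=525 Revenue=-427
After txn 4 (Dr Revenue, Cr Equity, amount 39): Equity=-260 Expenses=123 Loans=525 Revenue=-388
After txn 5 (Dr Equity, Cr Expenses, amount 282): Equity=22 Expenses=-159 Loans=525 Revenue=-388
After txn 6 (Dr Loans, Cr Equity, amount 292): Equity=-270 Expenses=-159 Loans=817 Revenue=-388
After txn 7 (Dr Loans, Cr Equity, amount 290): Equity=-560 Expenses=-159 Loans=1107 Revenue=-388
After txn 8 (Dr Expenses, Cr Revenue, amount 424): Equity=-560 Expenses=265 Loans=1107 Revenue=-812

Answer: -560 265 1107 -812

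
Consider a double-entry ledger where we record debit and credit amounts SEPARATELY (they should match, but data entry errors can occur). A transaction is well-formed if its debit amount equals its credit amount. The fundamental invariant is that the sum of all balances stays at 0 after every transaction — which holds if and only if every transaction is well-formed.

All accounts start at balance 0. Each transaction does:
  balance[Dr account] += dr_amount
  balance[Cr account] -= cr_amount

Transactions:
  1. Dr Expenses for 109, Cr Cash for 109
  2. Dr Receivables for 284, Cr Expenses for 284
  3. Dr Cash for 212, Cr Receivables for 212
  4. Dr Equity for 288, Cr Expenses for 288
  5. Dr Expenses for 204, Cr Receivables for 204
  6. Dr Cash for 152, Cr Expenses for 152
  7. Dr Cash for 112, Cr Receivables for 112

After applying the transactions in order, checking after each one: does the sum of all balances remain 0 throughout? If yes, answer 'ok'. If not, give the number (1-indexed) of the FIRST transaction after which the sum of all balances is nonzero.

After txn 1: dr=109 cr=109 sum_balances=0
After txn 2: dr=284 cr=284 sum_balances=0
After txn 3: dr=212 cr=212 sum_balances=0
After txn 4: dr=288 cr=288 sum_balances=0
After txn 5: dr=204 cr=204 sum_balances=0
After txn 6: dr=152 cr=152 sum_balances=0
After txn 7: dr=112 cr=112 sum_balances=0

Answer: ok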